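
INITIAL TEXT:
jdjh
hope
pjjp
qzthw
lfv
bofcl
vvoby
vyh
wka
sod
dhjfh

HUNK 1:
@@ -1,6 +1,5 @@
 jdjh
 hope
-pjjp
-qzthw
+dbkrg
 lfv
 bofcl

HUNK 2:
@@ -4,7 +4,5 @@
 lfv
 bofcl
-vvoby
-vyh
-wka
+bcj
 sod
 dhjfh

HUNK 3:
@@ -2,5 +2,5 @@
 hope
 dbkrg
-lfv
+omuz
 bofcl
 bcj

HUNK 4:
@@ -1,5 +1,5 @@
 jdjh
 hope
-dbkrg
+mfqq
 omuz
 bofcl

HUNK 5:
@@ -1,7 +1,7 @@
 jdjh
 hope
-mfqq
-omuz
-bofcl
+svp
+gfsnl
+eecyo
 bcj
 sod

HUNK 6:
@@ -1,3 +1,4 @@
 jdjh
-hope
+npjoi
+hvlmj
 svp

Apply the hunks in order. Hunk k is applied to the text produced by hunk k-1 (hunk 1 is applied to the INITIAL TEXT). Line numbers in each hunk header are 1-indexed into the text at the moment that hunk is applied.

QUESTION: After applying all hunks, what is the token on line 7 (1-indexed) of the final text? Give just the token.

Answer: bcj

Derivation:
Hunk 1: at line 1 remove [pjjp,qzthw] add [dbkrg] -> 10 lines: jdjh hope dbkrg lfv bofcl vvoby vyh wka sod dhjfh
Hunk 2: at line 4 remove [vvoby,vyh,wka] add [bcj] -> 8 lines: jdjh hope dbkrg lfv bofcl bcj sod dhjfh
Hunk 3: at line 2 remove [lfv] add [omuz] -> 8 lines: jdjh hope dbkrg omuz bofcl bcj sod dhjfh
Hunk 4: at line 1 remove [dbkrg] add [mfqq] -> 8 lines: jdjh hope mfqq omuz bofcl bcj sod dhjfh
Hunk 5: at line 1 remove [mfqq,omuz,bofcl] add [svp,gfsnl,eecyo] -> 8 lines: jdjh hope svp gfsnl eecyo bcj sod dhjfh
Hunk 6: at line 1 remove [hope] add [npjoi,hvlmj] -> 9 lines: jdjh npjoi hvlmj svp gfsnl eecyo bcj sod dhjfh
Final line 7: bcj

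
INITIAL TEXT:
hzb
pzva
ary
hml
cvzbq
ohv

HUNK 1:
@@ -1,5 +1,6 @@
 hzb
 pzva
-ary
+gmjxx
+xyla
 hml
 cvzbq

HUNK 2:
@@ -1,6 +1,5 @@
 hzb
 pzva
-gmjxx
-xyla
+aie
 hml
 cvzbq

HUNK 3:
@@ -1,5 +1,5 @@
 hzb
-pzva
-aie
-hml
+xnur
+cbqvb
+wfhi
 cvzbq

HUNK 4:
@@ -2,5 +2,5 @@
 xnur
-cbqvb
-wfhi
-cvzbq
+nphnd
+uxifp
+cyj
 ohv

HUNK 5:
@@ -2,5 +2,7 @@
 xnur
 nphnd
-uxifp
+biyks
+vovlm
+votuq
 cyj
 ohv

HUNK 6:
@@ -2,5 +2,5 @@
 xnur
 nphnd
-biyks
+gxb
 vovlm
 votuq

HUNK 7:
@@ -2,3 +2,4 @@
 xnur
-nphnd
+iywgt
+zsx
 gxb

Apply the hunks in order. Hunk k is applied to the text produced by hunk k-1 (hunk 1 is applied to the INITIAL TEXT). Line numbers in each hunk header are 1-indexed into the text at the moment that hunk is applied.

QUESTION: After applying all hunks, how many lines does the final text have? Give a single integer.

Answer: 9

Derivation:
Hunk 1: at line 1 remove [ary] add [gmjxx,xyla] -> 7 lines: hzb pzva gmjxx xyla hml cvzbq ohv
Hunk 2: at line 1 remove [gmjxx,xyla] add [aie] -> 6 lines: hzb pzva aie hml cvzbq ohv
Hunk 3: at line 1 remove [pzva,aie,hml] add [xnur,cbqvb,wfhi] -> 6 lines: hzb xnur cbqvb wfhi cvzbq ohv
Hunk 4: at line 2 remove [cbqvb,wfhi,cvzbq] add [nphnd,uxifp,cyj] -> 6 lines: hzb xnur nphnd uxifp cyj ohv
Hunk 5: at line 2 remove [uxifp] add [biyks,vovlm,votuq] -> 8 lines: hzb xnur nphnd biyks vovlm votuq cyj ohv
Hunk 6: at line 2 remove [biyks] add [gxb] -> 8 lines: hzb xnur nphnd gxb vovlm votuq cyj ohv
Hunk 7: at line 2 remove [nphnd] add [iywgt,zsx] -> 9 lines: hzb xnur iywgt zsx gxb vovlm votuq cyj ohv
Final line count: 9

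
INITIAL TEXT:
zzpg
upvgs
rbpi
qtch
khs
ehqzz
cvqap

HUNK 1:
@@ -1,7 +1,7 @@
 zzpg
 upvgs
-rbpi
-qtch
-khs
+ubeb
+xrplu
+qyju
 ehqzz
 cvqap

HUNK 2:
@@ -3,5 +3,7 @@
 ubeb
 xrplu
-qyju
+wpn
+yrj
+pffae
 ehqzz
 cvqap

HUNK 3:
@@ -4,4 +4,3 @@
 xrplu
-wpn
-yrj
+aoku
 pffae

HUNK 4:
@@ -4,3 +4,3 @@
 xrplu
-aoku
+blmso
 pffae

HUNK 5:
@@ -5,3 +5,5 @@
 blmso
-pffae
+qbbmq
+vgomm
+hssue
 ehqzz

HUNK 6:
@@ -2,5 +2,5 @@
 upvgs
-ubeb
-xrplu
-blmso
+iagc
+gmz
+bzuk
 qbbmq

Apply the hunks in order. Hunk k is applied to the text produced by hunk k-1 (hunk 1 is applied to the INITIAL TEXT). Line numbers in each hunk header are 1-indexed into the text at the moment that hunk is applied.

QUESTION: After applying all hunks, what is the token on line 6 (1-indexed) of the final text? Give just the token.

Answer: qbbmq

Derivation:
Hunk 1: at line 1 remove [rbpi,qtch,khs] add [ubeb,xrplu,qyju] -> 7 lines: zzpg upvgs ubeb xrplu qyju ehqzz cvqap
Hunk 2: at line 3 remove [qyju] add [wpn,yrj,pffae] -> 9 lines: zzpg upvgs ubeb xrplu wpn yrj pffae ehqzz cvqap
Hunk 3: at line 4 remove [wpn,yrj] add [aoku] -> 8 lines: zzpg upvgs ubeb xrplu aoku pffae ehqzz cvqap
Hunk 4: at line 4 remove [aoku] add [blmso] -> 8 lines: zzpg upvgs ubeb xrplu blmso pffae ehqzz cvqap
Hunk 5: at line 5 remove [pffae] add [qbbmq,vgomm,hssue] -> 10 lines: zzpg upvgs ubeb xrplu blmso qbbmq vgomm hssue ehqzz cvqap
Hunk 6: at line 2 remove [ubeb,xrplu,blmso] add [iagc,gmz,bzuk] -> 10 lines: zzpg upvgs iagc gmz bzuk qbbmq vgomm hssue ehqzz cvqap
Final line 6: qbbmq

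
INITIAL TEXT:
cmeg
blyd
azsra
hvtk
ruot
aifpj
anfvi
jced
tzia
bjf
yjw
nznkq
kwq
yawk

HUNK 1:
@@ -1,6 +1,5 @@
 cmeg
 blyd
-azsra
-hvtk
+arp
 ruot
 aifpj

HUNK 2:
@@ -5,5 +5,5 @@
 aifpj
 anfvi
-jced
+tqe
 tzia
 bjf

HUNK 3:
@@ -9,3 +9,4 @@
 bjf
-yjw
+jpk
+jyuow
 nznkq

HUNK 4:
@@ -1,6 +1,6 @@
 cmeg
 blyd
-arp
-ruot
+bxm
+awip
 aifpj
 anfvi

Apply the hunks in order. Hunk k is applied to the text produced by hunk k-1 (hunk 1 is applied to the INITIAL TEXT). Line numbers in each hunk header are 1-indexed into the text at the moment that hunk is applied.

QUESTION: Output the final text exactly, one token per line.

Hunk 1: at line 1 remove [azsra,hvtk] add [arp] -> 13 lines: cmeg blyd arp ruot aifpj anfvi jced tzia bjf yjw nznkq kwq yawk
Hunk 2: at line 5 remove [jced] add [tqe] -> 13 lines: cmeg blyd arp ruot aifpj anfvi tqe tzia bjf yjw nznkq kwq yawk
Hunk 3: at line 9 remove [yjw] add [jpk,jyuow] -> 14 lines: cmeg blyd arp ruot aifpj anfvi tqe tzia bjf jpk jyuow nznkq kwq yawk
Hunk 4: at line 1 remove [arp,ruot] add [bxm,awip] -> 14 lines: cmeg blyd bxm awip aifpj anfvi tqe tzia bjf jpk jyuow nznkq kwq yawk

Answer: cmeg
blyd
bxm
awip
aifpj
anfvi
tqe
tzia
bjf
jpk
jyuow
nznkq
kwq
yawk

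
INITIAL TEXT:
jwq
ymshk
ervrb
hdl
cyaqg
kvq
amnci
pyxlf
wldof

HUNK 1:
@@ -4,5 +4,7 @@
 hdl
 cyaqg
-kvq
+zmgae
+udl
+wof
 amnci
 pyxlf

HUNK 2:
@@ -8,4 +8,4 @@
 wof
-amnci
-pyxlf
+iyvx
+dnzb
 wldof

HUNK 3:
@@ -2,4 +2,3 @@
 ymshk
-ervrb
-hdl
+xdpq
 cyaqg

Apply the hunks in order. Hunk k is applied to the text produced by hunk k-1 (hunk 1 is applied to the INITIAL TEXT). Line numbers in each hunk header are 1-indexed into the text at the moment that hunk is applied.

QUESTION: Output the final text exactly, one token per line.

Hunk 1: at line 4 remove [kvq] add [zmgae,udl,wof] -> 11 lines: jwq ymshk ervrb hdl cyaqg zmgae udl wof amnci pyxlf wldof
Hunk 2: at line 8 remove [amnci,pyxlf] add [iyvx,dnzb] -> 11 lines: jwq ymshk ervrb hdl cyaqg zmgae udl wof iyvx dnzb wldof
Hunk 3: at line 2 remove [ervrb,hdl] add [xdpq] -> 10 lines: jwq ymshk xdpq cyaqg zmgae udl wof iyvx dnzb wldof

Answer: jwq
ymshk
xdpq
cyaqg
zmgae
udl
wof
iyvx
dnzb
wldof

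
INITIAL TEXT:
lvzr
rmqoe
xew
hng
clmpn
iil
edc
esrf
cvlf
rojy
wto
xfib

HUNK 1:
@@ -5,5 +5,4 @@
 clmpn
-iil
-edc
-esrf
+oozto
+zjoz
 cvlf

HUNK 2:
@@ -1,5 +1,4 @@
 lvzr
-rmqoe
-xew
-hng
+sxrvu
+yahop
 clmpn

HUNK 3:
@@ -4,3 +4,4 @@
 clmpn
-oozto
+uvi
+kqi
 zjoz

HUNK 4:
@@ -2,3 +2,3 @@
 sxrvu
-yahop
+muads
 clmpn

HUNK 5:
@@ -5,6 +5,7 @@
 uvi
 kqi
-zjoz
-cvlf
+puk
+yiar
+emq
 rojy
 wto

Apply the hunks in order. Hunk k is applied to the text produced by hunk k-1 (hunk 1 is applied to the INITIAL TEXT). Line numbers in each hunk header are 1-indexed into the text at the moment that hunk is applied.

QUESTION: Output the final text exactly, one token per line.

Answer: lvzr
sxrvu
muads
clmpn
uvi
kqi
puk
yiar
emq
rojy
wto
xfib

Derivation:
Hunk 1: at line 5 remove [iil,edc,esrf] add [oozto,zjoz] -> 11 lines: lvzr rmqoe xew hng clmpn oozto zjoz cvlf rojy wto xfib
Hunk 2: at line 1 remove [rmqoe,xew,hng] add [sxrvu,yahop] -> 10 lines: lvzr sxrvu yahop clmpn oozto zjoz cvlf rojy wto xfib
Hunk 3: at line 4 remove [oozto] add [uvi,kqi] -> 11 lines: lvzr sxrvu yahop clmpn uvi kqi zjoz cvlf rojy wto xfib
Hunk 4: at line 2 remove [yahop] add [muads] -> 11 lines: lvzr sxrvu muads clmpn uvi kqi zjoz cvlf rojy wto xfib
Hunk 5: at line 5 remove [zjoz,cvlf] add [puk,yiar,emq] -> 12 lines: lvzr sxrvu muads clmpn uvi kqi puk yiar emq rojy wto xfib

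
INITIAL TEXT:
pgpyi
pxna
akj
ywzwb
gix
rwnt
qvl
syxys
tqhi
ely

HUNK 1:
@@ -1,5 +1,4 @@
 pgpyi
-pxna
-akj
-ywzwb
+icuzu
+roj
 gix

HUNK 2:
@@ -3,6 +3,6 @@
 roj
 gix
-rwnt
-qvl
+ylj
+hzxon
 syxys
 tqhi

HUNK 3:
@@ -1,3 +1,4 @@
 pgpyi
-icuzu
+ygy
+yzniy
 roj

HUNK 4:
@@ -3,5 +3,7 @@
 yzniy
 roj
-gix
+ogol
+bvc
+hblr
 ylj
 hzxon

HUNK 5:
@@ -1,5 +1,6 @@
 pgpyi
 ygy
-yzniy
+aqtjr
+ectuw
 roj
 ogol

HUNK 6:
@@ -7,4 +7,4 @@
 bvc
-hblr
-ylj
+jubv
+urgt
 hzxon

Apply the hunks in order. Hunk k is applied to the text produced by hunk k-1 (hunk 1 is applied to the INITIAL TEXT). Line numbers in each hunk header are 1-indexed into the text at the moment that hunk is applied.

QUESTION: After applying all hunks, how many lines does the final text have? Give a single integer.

Answer: 13

Derivation:
Hunk 1: at line 1 remove [pxna,akj,ywzwb] add [icuzu,roj] -> 9 lines: pgpyi icuzu roj gix rwnt qvl syxys tqhi ely
Hunk 2: at line 3 remove [rwnt,qvl] add [ylj,hzxon] -> 9 lines: pgpyi icuzu roj gix ylj hzxon syxys tqhi ely
Hunk 3: at line 1 remove [icuzu] add [ygy,yzniy] -> 10 lines: pgpyi ygy yzniy roj gix ylj hzxon syxys tqhi ely
Hunk 4: at line 3 remove [gix] add [ogol,bvc,hblr] -> 12 lines: pgpyi ygy yzniy roj ogol bvc hblr ylj hzxon syxys tqhi ely
Hunk 5: at line 1 remove [yzniy] add [aqtjr,ectuw] -> 13 lines: pgpyi ygy aqtjr ectuw roj ogol bvc hblr ylj hzxon syxys tqhi ely
Hunk 6: at line 7 remove [hblr,ylj] add [jubv,urgt] -> 13 lines: pgpyi ygy aqtjr ectuw roj ogol bvc jubv urgt hzxon syxys tqhi ely
Final line count: 13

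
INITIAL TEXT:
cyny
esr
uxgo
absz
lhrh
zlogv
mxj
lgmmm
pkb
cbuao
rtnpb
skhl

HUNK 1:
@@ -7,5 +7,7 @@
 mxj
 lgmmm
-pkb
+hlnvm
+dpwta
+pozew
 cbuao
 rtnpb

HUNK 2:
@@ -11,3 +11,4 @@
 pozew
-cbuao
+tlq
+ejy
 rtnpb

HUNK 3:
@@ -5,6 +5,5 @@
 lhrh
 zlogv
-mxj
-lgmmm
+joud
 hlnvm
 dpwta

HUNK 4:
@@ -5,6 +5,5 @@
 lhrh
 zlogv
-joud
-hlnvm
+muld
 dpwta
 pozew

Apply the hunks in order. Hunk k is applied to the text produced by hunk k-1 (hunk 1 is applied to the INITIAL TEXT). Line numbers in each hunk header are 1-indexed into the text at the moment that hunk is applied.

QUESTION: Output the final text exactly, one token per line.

Hunk 1: at line 7 remove [pkb] add [hlnvm,dpwta,pozew] -> 14 lines: cyny esr uxgo absz lhrh zlogv mxj lgmmm hlnvm dpwta pozew cbuao rtnpb skhl
Hunk 2: at line 11 remove [cbuao] add [tlq,ejy] -> 15 lines: cyny esr uxgo absz lhrh zlogv mxj lgmmm hlnvm dpwta pozew tlq ejy rtnpb skhl
Hunk 3: at line 5 remove [mxj,lgmmm] add [joud] -> 14 lines: cyny esr uxgo absz lhrh zlogv joud hlnvm dpwta pozew tlq ejy rtnpb skhl
Hunk 4: at line 5 remove [joud,hlnvm] add [muld] -> 13 lines: cyny esr uxgo absz lhrh zlogv muld dpwta pozew tlq ejy rtnpb skhl

Answer: cyny
esr
uxgo
absz
lhrh
zlogv
muld
dpwta
pozew
tlq
ejy
rtnpb
skhl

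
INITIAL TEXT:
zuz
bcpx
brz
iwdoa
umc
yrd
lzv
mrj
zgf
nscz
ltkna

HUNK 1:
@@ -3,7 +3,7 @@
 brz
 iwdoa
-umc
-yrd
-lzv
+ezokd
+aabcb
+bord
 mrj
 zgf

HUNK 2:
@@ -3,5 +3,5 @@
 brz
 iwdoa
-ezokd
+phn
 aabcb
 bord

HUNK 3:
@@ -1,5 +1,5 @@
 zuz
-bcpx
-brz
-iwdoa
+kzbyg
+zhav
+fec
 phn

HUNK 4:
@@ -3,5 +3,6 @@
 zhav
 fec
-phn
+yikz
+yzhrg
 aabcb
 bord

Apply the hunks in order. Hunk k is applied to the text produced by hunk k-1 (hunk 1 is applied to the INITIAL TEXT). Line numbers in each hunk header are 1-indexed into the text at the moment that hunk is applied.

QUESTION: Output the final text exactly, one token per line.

Hunk 1: at line 3 remove [umc,yrd,lzv] add [ezokd,aabcb,bord] -> 11 lines: zuz bcpx brz iwdoa ezokd aabcb bord mrj zgf nscz ltkna
Hunk 2: at line 3 remove [ezokd] add [phn] -> 11 lines: zuz bcpx brz iwdoa phn aabcb bord mrj zgf nscz ltkna
Hunk 3: at line 1 remove [bcpx,brz,iwdoa] add [kzbyg,zhav,fec] -> 11 lines: zuz kzbyg zhav fec phn aabcb bord mrj zgf nscz ltkna
Hunk 4: at line 3 remove [phn] add [yikz,yzhrg] -> 12 lines: zuz kzbyg zhav fec yikz yzhrg aabcb bord mrj zgf nscz ltkna

Answer: zuz
kzbyg
zhav
fec
yikz
yzhrg
aabcb
bord
mrj
zgf
nscz
ltkna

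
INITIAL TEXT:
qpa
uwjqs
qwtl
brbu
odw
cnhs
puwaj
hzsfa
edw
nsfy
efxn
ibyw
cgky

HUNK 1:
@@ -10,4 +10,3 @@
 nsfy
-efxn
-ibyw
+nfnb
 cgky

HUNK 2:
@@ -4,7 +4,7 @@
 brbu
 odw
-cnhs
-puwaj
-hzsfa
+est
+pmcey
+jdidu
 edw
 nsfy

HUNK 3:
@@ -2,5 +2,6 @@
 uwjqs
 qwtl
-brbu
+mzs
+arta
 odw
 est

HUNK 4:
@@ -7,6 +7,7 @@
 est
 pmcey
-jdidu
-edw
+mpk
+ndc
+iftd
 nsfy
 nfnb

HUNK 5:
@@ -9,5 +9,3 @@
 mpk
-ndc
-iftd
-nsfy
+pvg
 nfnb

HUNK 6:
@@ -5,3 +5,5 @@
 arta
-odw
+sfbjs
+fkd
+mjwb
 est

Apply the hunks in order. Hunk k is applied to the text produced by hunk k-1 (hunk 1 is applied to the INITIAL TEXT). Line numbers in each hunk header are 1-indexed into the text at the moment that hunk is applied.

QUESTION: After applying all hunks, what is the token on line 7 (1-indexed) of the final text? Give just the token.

Answer: fkd

Derivation:
Hunk 1: at line 10 remove [efxn,ibyw] add [nfnb] -> 12 lines: qpa uwjqs qwtl brbu odw cnhs puwaj hzsfa edw nsfy nfnb cgky
Hunk 2: at line 4 remove [cnhs,puwaj,hzsfa] add [est,pmcey,jdidu] -> 12 lines: qpa uwjqs qwtl brbu odw est pmcey jdidu edw nsfy nfnb cgky
Hunk 3: at line 2 remove [brbu] add [mzs,arta] -> 13 lines: qpa uwjqs qwtl mzs arta odw est pmcey jdidu edw nsfy nfnb cgky
Hunk 4: at line 7 remove [jdidu,edw] add [mpk,ndc,iftd] -> 14 lines: qpa uwjqs qwtl mzs arta odw est pmcey mpk ndc iftd nsfy nfnb cgky
Hunk 5: at line 9 remove [ndc,iftd,nsfy] add [pvg] -> 12 lines: qpa uwjqs qwtl mzs arta odw est pmcey mpk pvg nfnb cgky
Hunk 6: at line 5 remove [odw] add [sfbjs,fkd,mjwb] -> 14 lines: qpa uwjqs qwtl mzs arta sfbjs fkd mjwb est pmcey mpk pvg nfnb cgky
Final line 7: fkd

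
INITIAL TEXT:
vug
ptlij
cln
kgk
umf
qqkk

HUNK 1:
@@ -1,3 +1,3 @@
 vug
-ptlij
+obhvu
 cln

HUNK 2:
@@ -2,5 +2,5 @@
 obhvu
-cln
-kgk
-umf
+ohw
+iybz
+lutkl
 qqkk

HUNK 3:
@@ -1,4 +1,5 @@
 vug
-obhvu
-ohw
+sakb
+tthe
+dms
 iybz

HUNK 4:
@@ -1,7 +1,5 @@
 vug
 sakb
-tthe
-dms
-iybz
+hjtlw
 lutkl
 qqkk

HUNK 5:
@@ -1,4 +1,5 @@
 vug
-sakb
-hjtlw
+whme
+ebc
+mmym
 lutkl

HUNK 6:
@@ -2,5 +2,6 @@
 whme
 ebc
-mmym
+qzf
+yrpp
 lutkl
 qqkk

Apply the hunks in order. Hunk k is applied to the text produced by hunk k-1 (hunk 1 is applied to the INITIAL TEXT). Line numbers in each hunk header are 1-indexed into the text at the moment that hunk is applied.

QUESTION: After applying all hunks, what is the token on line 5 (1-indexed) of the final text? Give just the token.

Answer: yrpp

Derivation:
Hunk 1: at line 1 remove [ptlij] add [obhvu] -> 6 lines: vug obhvu cln kgk umf qqkk
Hunk 2: at line 2 remove [cln,kgk,umf] add [ohw,iybz,lutkl] -> 6 lines: vug obhvu ohw iybz lutkl qqkk
Hunk 3: at line 1 remove [obhvu,ohw] add [sakb,tthe,dms] -> 7 lines: vug sakb tthe dms iybz lutkl qqkk
Hunk 4: at line 1 remove [tthe,dms,iybz] add [hjtlw] -> 5 lines: vug sakb hjtlw lutkl qqkk
Hunk 5: at line 1 remove [sakb,hjtlw] add [whme,ebc,mmym] -> 6 lines: vug whme ebc mmym lutkl qqkk
Hunk 6: at line 2 remove [mmym] add [qzf,yrpp] -> 7 lines: vug whme ebc qzf yrpp lutkl qqkk
Final line 5: yrpp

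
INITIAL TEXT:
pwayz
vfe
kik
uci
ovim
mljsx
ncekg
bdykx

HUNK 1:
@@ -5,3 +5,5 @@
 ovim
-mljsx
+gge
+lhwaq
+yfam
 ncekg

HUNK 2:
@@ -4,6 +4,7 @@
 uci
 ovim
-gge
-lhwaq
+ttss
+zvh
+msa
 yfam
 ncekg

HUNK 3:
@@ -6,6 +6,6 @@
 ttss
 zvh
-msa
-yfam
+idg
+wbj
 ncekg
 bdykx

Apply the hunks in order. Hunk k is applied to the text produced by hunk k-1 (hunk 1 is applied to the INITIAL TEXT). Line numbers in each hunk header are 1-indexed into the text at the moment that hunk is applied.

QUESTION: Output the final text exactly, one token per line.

Answer: pwayz
vfe
kik
uci
ovim
ttss
zvh
idg
wbj
ncekg
bdykx

Derivation:
Hunk 1: at line 5 remove [mljsx] add [gge,lhwaq,yfam] -> 10 lines: pwayz vfe kik uci ovim gge lhwaq yfam ncekg bdykx
Hunk 2: at line 4 remove [gge,lhwaq] add [ttss,zvh,msa] -> 11 lines: pwayz vfe kik uci ovim ttss zvh msa yfam ncekg bdykx
Hunk 3: at line 6 remove [msa,yfam] add [idg,wbj] -> 11 lines: pwayz vfe kik uci ovim ttss zvh idg wbj ncekg bdykx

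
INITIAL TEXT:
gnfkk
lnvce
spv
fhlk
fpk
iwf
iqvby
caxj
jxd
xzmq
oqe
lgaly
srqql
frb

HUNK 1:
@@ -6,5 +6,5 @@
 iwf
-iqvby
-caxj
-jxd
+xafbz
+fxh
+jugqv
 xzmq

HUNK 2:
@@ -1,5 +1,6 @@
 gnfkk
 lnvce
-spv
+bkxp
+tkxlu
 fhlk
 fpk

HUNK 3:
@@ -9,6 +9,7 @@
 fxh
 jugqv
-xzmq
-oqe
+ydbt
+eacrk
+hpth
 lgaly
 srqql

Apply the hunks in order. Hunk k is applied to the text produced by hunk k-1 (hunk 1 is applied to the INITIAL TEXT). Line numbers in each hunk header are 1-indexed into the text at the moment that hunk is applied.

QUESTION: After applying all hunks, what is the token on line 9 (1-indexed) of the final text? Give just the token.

Answer: fxh

Derivation:
Hunk 1: at line 6 remove [iqvby,caxj,jxd] add [xafbz,fxh,jugqv] -> 14 lines: gnfkk lnvce spv fhlk fpk iwf xafbz fxh jugqv xzmq oqe lgaly srqql frb
Hunk 2: at line 1 remove [spv] add [bkxp,tkxlu] -> 15 lines: gnfkk lnvce bkxp tkxlu fhlk fpk iwf xafbz fxh jugqv xzmq oqe lgaly srqql frb
Hunk 3: at line 9 remove [xzmq,oqe] add [ydbt,eacrk,hpth] -> 16 lines: gnfkk lnvce bkxp tkxlu fhlk fpk iwf xafbz fxh jugqv ydbt eacrk hpth lgaly srqql frb
Final line 9: fxh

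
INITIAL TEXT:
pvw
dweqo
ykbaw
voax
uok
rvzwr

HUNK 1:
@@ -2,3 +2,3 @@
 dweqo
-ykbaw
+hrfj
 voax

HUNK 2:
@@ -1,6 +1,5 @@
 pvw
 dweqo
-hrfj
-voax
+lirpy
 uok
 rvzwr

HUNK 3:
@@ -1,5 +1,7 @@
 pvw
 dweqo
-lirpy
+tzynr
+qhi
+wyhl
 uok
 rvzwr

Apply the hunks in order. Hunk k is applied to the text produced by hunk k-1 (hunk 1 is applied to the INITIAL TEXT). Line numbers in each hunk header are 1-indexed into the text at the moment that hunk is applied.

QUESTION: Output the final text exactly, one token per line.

Hunk 1: at line 2 remove [ykbaw] add [hrfj] -> 6 lines: pvw dweqo hrfj voax uok rvzwr
Hunk 2: at line 1 remove [hrfj,voax] add [lirpy] -> 5 lines: pvw dweqo lirpy uok rvzwr
Hunk 3: at line 1 remove [lirpy] add [tzynr,qhi,wyhl] -> 7 lines: pvw dweqo tzynr qhi wyhl uok rvzwr

Answer: pvw
dweqo
tzynr
qhi
wyhl
uok
rvzwr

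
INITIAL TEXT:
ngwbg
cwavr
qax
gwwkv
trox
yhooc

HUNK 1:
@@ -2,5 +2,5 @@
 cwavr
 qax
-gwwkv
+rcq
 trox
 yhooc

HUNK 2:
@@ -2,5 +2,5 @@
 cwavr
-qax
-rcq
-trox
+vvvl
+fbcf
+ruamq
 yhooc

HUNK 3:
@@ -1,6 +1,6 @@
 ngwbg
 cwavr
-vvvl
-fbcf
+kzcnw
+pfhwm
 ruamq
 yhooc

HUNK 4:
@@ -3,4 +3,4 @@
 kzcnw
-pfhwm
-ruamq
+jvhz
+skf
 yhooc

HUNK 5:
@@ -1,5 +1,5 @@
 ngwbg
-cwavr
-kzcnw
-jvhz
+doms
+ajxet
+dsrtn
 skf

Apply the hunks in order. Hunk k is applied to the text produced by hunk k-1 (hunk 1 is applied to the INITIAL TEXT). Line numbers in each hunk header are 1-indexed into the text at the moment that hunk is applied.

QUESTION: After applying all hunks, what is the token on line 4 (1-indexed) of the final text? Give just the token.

Hunk 1: at line 2 remove [gwwkv] add [rcq] -> 6 lines: ngwbg cwavr qax rcq trox yhooc
Hunk 2: at line 2 remove [qax,rcq,trox] add [vvvl,fbcf,ruamq] -> 6 lines: ngwbg cwavr vvvl fbcf ruamq yhooc
Hunk 3: at line 1 remove [vvvl,fbcf] add [kzcnw,pfhwm] -> 6 lines: ngwbg cwavr kzcnw pfhwm ruamq yhooc
Hunk 4: at line 3 remove [pfhwm,ruamq] add [jvhz,skf] -> 6 lines: ngwbg cwavr kzcnw jvhz skf yhooc
Hunk 5: at line 1 remove [cwavr,kzcnw,jvhz] add [doms,ajxet,dsrtn] -> 6 lines: ngwbg doms ajxet dsrtn skf yhooc
Final line 4: dsrtn

Answer: dsrtn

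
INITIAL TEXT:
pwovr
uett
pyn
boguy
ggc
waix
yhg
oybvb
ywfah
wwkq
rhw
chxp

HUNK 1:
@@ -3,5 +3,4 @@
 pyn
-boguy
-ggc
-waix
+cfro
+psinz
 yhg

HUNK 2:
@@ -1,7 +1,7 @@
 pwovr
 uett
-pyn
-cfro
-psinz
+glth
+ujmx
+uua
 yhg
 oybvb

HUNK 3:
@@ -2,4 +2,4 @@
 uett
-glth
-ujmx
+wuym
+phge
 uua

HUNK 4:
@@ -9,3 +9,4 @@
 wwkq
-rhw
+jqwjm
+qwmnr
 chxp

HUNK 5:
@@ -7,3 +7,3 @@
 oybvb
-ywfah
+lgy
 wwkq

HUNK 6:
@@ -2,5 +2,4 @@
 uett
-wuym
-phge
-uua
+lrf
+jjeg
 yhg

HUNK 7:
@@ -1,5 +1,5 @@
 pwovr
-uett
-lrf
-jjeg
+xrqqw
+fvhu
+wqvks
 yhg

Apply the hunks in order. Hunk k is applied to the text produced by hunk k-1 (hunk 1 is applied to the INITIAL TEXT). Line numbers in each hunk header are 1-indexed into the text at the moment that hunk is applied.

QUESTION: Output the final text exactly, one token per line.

Answer: pwovr
xrqqw
fvhu
wqvks
yhg
oybvb
lgy
wwkq
jqwjm
qwmnr
chxp

Derivation:
Hunk 1: at line 3 remove [boguy,ggc,waix] add [cfro,psinz] -> 11 lines: pwovr uett pyn cfro psinz yhg oybvb ywfah wwkq rhw chxp
Hunk 2: at line 1 remove [pyn,cfro,psinz] add [glth,ujmx,uua] -> 11 lines: pwovr uett glth ujmx uua yhg oybvb ywfah wwkq rhw chxp
Hunk 3: at line 2 remove [glth,ujmx] add [wuym,phge] -> 11 lines: pwovr uett wuym phge uua yhg oybvb ywfah wwkq rhw chxp
Hunk 4: at line 9 remove [rhw] add [jqwjm,qwmnr] -> 12 lines: pwovr uett wuym phge uua yhg oybvb ywfah wwkq jqwjm qwmnr chxp
Hunk 5: at line 7 remove [ywfah] add [lgy] -> 12 lines: pwovr uett wuym phge uua yhg oybvb lgy wwkq jqwjm qwmnr chxp
Hunk 6: at line 2 remove [wuym,phge,uua] add [lrf,jjeg] -> 11 lines: pwovr uett lrf jjeg yhg oybvb lgy wwkq jqwjm qwmnr chxp
Hunk 7: at line 1 remove [uett,lrf,jjeg] add [xrqqw,fvhu,wqvks] -> 11 lines: pwovr xrqqw fvhu wqvks yhg oybvb lgy wwkq jqwjm qwmnr chxp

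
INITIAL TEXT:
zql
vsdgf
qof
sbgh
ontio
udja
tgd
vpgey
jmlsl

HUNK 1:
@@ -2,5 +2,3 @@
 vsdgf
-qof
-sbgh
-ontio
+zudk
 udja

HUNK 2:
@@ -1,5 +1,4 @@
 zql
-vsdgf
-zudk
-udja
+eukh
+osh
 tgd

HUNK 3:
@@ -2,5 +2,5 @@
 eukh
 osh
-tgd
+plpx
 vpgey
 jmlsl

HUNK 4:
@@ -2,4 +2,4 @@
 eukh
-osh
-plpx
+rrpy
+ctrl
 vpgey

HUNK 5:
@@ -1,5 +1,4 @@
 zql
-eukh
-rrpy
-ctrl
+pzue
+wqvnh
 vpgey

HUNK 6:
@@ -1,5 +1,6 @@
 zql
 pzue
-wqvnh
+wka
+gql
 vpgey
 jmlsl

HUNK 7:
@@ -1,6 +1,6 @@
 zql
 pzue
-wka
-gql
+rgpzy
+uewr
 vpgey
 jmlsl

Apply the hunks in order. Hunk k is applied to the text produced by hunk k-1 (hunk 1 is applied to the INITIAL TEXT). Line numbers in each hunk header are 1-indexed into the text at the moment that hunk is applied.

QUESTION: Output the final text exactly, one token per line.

Hunk 1: at line 2 remove [qof,sbgh,ontio] add [zudk] -> 7 lines: zql vsdgf zudk udja tgd vpgey jmlsl
Hunk 2: at line 1 remove [vsdgf,zudk,udja] add [eukh,osh] -> 6 lines: zql eukh osh tgd vpgey jmlsl
Hunk 3: at line 2 remove [tgd] add [plpx] -> 6 lines: zql eukh osh plpx vpgey jmlsl
Hunk 4: at line 2 remove [osh,plpx] add [rrpy,ctrl] -> 6 lines: zql eukh rrpy ctrl vpgey jmlsl
Hunk 5: at line 1 remove [eukh,rrpy,ctrl] add [pzue,wqvnh] -> 5 lines: zql pzue wqvnh vpgey jmlsl
Hunk 6: at line 1 remove [wqvnh] add [wka,gql] -> 6 lines: zql pzue wka gql vpgey jmlsl
Hunk 7: at line 1 remove [wka,gql] add [rgpzy,uewr] -> 6 lines: zql pzue rgpzy uewr vpgey jmlsl

Answer: zql
pzue
rgpzy
uewr
vpgey
jmlsl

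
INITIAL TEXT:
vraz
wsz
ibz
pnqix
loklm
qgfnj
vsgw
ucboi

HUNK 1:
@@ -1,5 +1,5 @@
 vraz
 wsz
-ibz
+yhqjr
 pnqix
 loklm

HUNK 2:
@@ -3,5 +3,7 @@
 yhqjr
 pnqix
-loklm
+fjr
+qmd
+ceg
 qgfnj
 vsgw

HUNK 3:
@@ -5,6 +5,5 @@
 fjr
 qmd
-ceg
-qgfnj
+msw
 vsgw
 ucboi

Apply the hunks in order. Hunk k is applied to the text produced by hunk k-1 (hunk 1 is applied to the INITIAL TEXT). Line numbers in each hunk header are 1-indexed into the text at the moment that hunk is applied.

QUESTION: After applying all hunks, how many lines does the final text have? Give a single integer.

Hunk 1: at line 1 remove [ibz] add [yhqjr] -> 8 lines: vraz wsz yhqjr pnqix loklm qgfnj vsgw ucboi
Hunk 2: at line 3 remove [loklm] add [fjr,qmd,ceg] -> 10 lines: vraz wsz yhqjr pnqix fjr qmd ceg qgfnj vsgw ucboi
Hunk 3: at line 5 remove [ceg,qgfnj] add [msw] -> 9 lines: vraz wsz yhqjr pnqix fjr qmd msw vsgw ucboi
Final line count: 9

Answer: 9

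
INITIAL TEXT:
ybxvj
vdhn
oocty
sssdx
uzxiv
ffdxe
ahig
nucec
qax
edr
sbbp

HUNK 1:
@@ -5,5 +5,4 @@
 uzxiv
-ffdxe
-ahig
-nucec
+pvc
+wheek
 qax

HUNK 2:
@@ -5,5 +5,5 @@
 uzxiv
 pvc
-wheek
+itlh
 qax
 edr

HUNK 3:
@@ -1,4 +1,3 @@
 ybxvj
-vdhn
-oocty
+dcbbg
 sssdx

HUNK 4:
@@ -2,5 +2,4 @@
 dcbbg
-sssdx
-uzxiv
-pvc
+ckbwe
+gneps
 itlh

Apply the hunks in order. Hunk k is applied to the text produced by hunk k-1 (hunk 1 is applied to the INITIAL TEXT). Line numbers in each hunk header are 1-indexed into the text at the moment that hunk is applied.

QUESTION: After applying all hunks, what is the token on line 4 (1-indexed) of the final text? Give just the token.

Hunk 1: at line 5 remove [ffdxe,ahig,nucec] add [pvc,wheek] -> 10 lines: ybxvj vdhn oocty sssdx uzxiv pvc wheek qax edr sbbp
Hunk 2: at line 5 remove [wheek] add [itlh] -> 10 lines: ybxvj vdhn oocty sssdx uzxiv pvc itlh qax edr sbbp
Hunk 3: at line 1 remove [vdhn,oocty] add [dcbbg] -> 9 lines: ybxvj dcbbg sssdx uzxiv pvc itlh qax edr sbbp
Hunk 4: at line 2 remove [sssdx,uzxiv,pvc] add [ckbwe,gneps] -> 8 lines: ybxvj dcbbg ckbwe gneps itlh qax edr sbbp
Final line 4: gneps

Answer: gneps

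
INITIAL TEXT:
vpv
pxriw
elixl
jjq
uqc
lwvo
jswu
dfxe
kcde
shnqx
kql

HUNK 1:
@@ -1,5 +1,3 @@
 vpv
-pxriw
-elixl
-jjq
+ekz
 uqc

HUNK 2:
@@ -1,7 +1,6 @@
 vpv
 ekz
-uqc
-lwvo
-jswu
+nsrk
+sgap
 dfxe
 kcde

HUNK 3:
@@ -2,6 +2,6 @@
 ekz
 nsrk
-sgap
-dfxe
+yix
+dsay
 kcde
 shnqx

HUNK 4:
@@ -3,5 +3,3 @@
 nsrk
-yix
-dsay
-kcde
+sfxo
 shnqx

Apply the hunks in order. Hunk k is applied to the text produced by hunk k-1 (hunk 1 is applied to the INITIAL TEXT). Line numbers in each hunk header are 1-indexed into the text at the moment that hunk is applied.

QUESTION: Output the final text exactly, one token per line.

Hunk 1: at line 1 remove [pxriw,elixl,jjq] add [ekz] -> 9 lines: vpv ekz uqc lwvo jswu dfxe kcde shnqx kql
Hunk 2: at line 1 remove [uqc,lwvo,jswu] add [nsrk,sgap] -> 8 lines: vpv ekz nsrk sgap dfxe kcde shnqx kql
Hunk 3: at line 2 remove [sgap,dfxe] add [yix,dsay] -> 8 lines: vpv ekz nsrk yix dsay kcde shnqx kql
Hunk 4: at line 3 remove [yix,dsay,kcde] add [sfxo] -> 6 lines: vpv ekz nsrk sfxo shnqx kql

Answer: vpv
ekz
nsrk
sfxo
shnqx
kql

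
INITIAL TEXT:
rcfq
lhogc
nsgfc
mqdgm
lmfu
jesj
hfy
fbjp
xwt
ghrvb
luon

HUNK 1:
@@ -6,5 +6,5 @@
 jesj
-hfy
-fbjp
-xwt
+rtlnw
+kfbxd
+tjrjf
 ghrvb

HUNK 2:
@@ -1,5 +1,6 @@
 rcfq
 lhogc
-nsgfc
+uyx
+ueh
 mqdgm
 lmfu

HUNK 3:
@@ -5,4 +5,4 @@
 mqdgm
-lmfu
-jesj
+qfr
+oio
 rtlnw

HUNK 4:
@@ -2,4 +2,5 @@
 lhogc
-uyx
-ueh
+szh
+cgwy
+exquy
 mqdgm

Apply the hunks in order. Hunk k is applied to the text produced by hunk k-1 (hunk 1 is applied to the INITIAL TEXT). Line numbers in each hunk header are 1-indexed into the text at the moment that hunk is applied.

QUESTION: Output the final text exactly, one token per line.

Hunk 1: at line 6 remove [hfy,fbjp,xwt] add [rtlnw,kfbxd,tjrjf] -> 11 lines: rcfq lhogc nsgfc mqdgm lmfu jesj rtlnw kfbxd tjrjf ghrvb luon
Hunk 2: at line 1 remove [nsgfc] add [uyx,ueh] -> 12 lines: rcfq lhogc uyx ueh mqdgm lmfu jesj rtlnw kfbxd tjrjf ghrvb luon
Hunk 3: at line 5 remove [lmfu,jesj] add [qfr,oio] -> 12 lines: rcfq lhogc uyx ueh mqdgm qfr oio rtlnw kfbxd tjrjf ghrvb luon
Hunk 4: at line 2 remove [uyx,ueh] add [szh,cgwy,exquy] -> 13 lines: rcfq lhogc szh cgwy exquy mqdgm qfr oio rtlnw kfbxd tjrjf ghrvb luon

Answer: rcfq
lhogc
szh
cgwy
exquy
mqdgm
qfr
oio
rtlnw
kfbxd
tjrjf
ghrvb
luon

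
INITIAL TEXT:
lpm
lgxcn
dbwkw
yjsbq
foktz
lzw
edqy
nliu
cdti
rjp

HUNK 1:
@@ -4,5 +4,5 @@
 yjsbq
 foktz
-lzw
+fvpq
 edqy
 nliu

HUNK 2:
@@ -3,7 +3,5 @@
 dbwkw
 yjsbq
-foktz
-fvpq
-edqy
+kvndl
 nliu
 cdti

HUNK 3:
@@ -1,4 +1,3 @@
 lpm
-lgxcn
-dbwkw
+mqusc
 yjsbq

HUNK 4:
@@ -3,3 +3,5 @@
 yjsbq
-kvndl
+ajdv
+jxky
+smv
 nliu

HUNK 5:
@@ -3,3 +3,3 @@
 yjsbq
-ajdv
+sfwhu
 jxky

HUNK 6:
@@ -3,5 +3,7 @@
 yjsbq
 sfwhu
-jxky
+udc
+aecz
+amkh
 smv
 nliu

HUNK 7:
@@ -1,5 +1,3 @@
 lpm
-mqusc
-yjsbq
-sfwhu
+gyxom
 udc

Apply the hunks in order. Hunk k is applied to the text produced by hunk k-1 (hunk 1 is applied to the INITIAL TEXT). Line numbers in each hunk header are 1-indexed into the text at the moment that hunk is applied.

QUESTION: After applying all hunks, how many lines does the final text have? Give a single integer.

Answer: 9

Derivation:
Hunk 1: at line 4 remove [lzw] add [fvpq] -> 10 lines: lpm lgxcn dbwkw yjsbq foktz fvpq edqy nliu cdti rjp
Hunk 2: at line 3 remove [foktz,fvpq,edqy] add [kvndl] -> 8 lines: lpm lgxcn dbwkw yjsbq kvndl nliu cdti rjp
Hunk 3: at line 1 remove [lgxcn,dbwkw] add [mqusc] -> 7 lines: lpm mqusc yjsbq kvndl nliu cdti rjp
Hunk 4: at line 3 remove [kvndl] add [ajdv,jxky,smv] -> 9 lines: lpm mqusc yjsbq ajdv jxky smv nliu cdti rjp
Hunk 5: at line 3 remove [ajdv] add [sfwhu] -> 9 lines: lpm mqusc yjsbq sfwhu jxky smv nliu cdti rjp
Hunk 6: at line 3 remove [jxky] add [udc,aecz,amkh] -> 11 lines: lpm mqusc yjsbq sfwhu udc aecz amkh smv nliu cdti rjp
Hunk 7: at line 1 remove [mqusc,yjsbq,sfwhu] add [gyxom] -> 9 lines: lpm gyxom udc aecz amkh smv nliu cdti rjp
Final line count: 9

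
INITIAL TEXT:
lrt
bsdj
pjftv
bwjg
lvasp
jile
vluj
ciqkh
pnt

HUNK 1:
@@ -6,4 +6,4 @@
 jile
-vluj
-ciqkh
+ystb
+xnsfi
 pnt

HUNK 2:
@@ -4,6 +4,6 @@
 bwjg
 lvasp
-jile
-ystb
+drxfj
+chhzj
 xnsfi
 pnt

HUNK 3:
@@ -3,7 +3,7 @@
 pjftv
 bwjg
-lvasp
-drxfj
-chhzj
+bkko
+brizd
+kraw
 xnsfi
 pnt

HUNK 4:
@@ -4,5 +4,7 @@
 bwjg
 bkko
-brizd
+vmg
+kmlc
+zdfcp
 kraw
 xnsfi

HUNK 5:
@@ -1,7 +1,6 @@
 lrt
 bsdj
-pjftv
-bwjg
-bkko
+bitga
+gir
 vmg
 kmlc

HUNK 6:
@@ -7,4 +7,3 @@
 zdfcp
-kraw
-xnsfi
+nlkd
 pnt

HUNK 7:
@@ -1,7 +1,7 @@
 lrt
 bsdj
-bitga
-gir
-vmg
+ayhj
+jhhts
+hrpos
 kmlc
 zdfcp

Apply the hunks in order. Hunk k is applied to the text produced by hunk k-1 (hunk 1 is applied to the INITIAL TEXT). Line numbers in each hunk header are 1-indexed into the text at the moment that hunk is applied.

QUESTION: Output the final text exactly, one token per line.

Hunk 1: at line 6 remove [vluj,ciqkh] add [ystb,xnsfi] -> 9 lines: lrt bsdj pjftv bwjg lvasp jile ystb xnsfi pnt
Hunk 2: at line 4 remove [jile,ystb] add [drxfj,chhzj] -> 9 lines: lrt bsdj pjftv bwjg lvasp drxfj chhzj xnsfi pnt
Hunk 3: at line 3 remove [lvasp,drxfj,chhzj] add [bkko,brizd,kraw] -> 9 lines: lrt bsdj pjftv bwjg bkko brizd kraw xnsfi pnt
Hunk 4: at line 4 remove [brizd] add [vmg,kmlc,zdfcp] -> 11 lines: lrt bsdj pjftv bwjg bkko vmg kmlc zdfcp kraw xnsfi pnt
Hunk 5: at line 1 remove [pjftv,bwjg,bkko] add [bitga,gir] -> 10 lines: lrt bsdj bitga gir vmg kmlc zdfcp kraw xnsfi pnt
Hunk 6: at line 7 remove [kraw,xnsfi] add [nlkd] -> 9 lines: lrt bsdj bitga gir vmg kmlc zdfcp nlkd pnt
Hunk 7: at line 1 remove [bitga,gir,vmg] add [ayhj,jhhts,hrpos] -> 9 lines: lrt bsdj ayhj jhhts hrpos kmlc zdfcp nlkd pnt

Answer: lrt
bsdj
ayhj
jhhts
hrpos
kmlc
zdfcp
nlkd
pnt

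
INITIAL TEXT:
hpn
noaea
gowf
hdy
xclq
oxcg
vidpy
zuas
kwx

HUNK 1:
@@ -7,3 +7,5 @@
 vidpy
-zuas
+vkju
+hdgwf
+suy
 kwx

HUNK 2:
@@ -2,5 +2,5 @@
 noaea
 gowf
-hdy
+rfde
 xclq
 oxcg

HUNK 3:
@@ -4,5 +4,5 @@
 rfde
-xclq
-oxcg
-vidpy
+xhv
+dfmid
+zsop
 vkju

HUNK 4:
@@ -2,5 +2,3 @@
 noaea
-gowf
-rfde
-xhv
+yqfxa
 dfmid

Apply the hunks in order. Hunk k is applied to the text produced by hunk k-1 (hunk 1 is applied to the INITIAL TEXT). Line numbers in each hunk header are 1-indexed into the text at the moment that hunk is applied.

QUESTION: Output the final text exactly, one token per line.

Hunk 1: at line 7 remove [zuas] add [vkju,hdgwf,suy] -> 11 lines: hpn noaea gowf hdy xclq oxcg vidpy vkju hdgwf suy kwx
Hunk 2: at line 2 remove [hdy] add [rfde] -> 11 lines: hpn noaea gowf rfde xclq oxcg vidpy vkju hdgwf suy kwx
Hunk 3: at line 4 remove [xclq,oxcg,vidpy] add [xhv,dfmid,zsop] -> 11 lines: hpn noaea gowf rfde xhv dfmid zsop vkju hdgwf suy kwx
Hunk 4: at line 2 remove [gowf,rfde,xhv] add [yqfxa] -> 9 lines: hpn noaea yqfxa dfmid zsop vkju hdgwf suy kwx

Answer: hpn
noaea
yqfxa
dfmid
zsop
vkju
hdgwf
suy
kwx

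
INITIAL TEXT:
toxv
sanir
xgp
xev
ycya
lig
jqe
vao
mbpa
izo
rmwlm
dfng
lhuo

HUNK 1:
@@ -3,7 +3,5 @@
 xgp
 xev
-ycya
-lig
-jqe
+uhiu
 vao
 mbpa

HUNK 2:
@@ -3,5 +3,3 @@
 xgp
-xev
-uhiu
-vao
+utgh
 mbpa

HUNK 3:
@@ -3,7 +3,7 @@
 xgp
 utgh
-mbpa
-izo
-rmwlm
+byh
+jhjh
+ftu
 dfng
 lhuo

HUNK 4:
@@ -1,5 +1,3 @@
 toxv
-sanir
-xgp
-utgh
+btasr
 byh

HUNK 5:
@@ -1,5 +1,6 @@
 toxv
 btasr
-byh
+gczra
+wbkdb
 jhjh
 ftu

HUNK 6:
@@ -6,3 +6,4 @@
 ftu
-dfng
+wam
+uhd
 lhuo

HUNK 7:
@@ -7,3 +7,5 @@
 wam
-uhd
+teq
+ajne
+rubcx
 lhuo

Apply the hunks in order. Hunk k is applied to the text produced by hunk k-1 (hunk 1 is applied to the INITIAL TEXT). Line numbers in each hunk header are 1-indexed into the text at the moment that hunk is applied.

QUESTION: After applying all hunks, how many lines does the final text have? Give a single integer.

Hunk 1: at line 3 remove [ycya,lig,jqe] add [uhiu] -> 11 lines: toxv sanir xgp xev uhiu vao mbpa izo rmwlm dfng lhuo
Hunk 2: at line 3 remove [xev,uhiu,vao] add [utgh] -> 9 lines: toxv sanir xgp utgh mbpa izo rmwlm dfng lhuo
Hunk 3: at line 3 remove [mbpa,izo,rmwlm] add [byh,jhjh,ftu] -> 9 lines: toxv sanir xgp utgh byh jhjh ftu dfng lhuo
Hunk 4: at line 1 remove [sanir,xgp,utgh] add [btasr] -> 7 lines: toxv btasr byh jhjh ftu dfng lhuo
Hunk 5: at line 1 remove [byh] add [gczra,wbkdb] -> 8 lines: toxv btasr gczra wbkdb jhjh ftu dfng lhuo
Hunk 6: at line 6 remove [dfng] add [wam,uhd] -> 9 lines: toxv btasr gczra wbkdb jhjh ftu wam uhd lhuo
Hunk 7: at line 7 remove [uhd] add [teq,ajne,rubcx] -> 11 lines: toxv btasr gczra wbkdb jhjh ftu wam teq ajne rubcx lhuo
Final line count: 11

Answer: 11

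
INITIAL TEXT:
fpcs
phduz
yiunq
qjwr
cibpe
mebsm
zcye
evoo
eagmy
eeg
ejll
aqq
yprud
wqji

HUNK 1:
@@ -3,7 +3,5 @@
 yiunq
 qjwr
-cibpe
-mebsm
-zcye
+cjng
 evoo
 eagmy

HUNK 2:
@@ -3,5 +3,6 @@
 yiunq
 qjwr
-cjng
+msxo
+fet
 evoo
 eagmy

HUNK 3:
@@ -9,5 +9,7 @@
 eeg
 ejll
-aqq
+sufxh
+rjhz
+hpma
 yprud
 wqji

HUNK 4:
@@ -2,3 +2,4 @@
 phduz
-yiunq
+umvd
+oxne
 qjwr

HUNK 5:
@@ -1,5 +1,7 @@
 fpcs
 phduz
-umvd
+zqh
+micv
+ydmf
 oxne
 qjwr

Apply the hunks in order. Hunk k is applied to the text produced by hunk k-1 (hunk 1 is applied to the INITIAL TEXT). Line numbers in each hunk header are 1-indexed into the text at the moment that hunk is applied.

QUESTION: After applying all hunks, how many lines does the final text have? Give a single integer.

Answer: 18

Derivation:
Hunk 1: at line 3 remove [cibpe,mebsm,zcye] add [cjng] -> 12 lines: fpcs phduz yiunq qjwr cjng evoo eagmy eeg ejll aqq yprud wqji
Hunk 2: at line 3 remove [cjng] add [msxo,fet] -> 13 lines: fpcs phduz yiunq qjwr msxo fet evoo eagmy eeg ejll aqq yprud wqji
Hunk 3: at line 9 remove [aqq] add [sufxh,rjhz,hpma] -> 15 lines: fpcs phduz yiunq qjwr msxo fet evoo eagmy eeg ejll sufxh rjhz hpma yprud wqji
Hunk 4: at line 2 remove [yiunq] add [umvd,oxne] -> 16 lines: fpcs phduz umvd oxne qjwr msxo fet evoo eagmy eeg ejll sufxh rjhz hpma yprud wqji
Hunk 5: at line 1 remove [umvd] add [zqh,micv,ydmf] -> 18 lines: fpcs phduz zqh micv ydmf oxne qjwr msxo fet evoo eagmy eeg ejll sufxh rjhz hpma yprud wqji
Final line count: 18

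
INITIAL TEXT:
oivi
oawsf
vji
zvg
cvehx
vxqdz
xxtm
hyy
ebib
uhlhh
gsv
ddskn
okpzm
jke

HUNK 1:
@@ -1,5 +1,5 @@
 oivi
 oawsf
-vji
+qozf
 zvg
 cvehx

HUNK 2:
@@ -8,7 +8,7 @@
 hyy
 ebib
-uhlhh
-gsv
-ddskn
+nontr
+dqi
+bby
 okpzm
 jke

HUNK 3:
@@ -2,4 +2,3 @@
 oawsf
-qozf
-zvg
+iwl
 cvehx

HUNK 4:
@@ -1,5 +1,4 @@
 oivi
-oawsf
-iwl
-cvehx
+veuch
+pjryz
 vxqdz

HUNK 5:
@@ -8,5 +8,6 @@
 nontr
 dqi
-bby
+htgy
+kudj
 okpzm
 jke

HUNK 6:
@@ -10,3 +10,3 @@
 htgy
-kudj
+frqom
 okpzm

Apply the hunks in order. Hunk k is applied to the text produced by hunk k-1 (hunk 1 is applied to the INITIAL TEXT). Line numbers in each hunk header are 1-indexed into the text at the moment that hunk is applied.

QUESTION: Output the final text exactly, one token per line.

Answer: oivi
veuch
pjryz
vxqdz
xxtm
hyy
ebib
nontr
dqi
htgy
frqom
okpzm
jke

Derivation:
Hunk 1: at line 1 remove [vji] add [qozf] -> 14 lines: oivi oawsf qozf zvg cvehx vxqdz xxtm hyy ebib uhlhh gsv ddskn okpzm jke
Hunk 2: at line 8 remove [uhlhh,gsv,ddskn] add [nontr,dqi,bby] -> 14 lines: oivi oawsf qozf zvg cvehx vxqdz xxtm hyy ebib nontr dqi bby okpzm jke
Hunk 3: at line 2 remove [qozf,zvg] add [iwl] -> 13 lines: oivi oawsf iwl cvehx vxqdz xxtm hyy ebib nontr dqi bby okpzm jke
Hunk 4: at line 1 remove [oawsf,iwl,cvehx] add [veuch,pjryz] -> 12 lines: oivi veuch pjryz vxqdz xxtm hyy ebib nontr dqi bby okpzm jke
Hunk 5: at line 8 remove [bby] add [htgy,kudj] -> 13 lines: oivi veuch pjryz vxqdz xxtm hyy ebib nontr dqi htgy kudj okpzm jke
Hunk 6: at line 10 remove [kudj] add [frqom] -> 13 lines: oivi veuch pjryz vxqdz xxtm hyy ebib nontr dqi htgy frqom okpzm jke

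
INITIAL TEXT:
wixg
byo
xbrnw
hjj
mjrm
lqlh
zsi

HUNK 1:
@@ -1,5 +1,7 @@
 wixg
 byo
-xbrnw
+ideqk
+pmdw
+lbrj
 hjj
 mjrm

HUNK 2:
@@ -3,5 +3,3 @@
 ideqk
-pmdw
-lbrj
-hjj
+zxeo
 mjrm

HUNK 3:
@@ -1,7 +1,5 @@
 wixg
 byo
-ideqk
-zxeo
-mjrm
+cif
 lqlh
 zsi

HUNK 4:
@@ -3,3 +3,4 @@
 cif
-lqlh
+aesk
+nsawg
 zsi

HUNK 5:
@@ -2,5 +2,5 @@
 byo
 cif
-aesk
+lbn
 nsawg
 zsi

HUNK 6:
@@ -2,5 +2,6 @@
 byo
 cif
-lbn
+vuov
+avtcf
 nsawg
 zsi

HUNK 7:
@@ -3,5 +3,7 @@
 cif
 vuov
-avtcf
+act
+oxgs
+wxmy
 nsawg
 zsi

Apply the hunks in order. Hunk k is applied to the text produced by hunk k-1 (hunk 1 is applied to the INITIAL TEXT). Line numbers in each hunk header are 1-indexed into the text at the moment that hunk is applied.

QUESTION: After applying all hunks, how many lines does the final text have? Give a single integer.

Answer: 9

Derivation:
Hunk 1: at line 1 remove [xbrnw] add [ideqk,pmdw,lbrj] -> 9 lines: wixg byo ideqk pmdw lbrj hjj mjrm lqlh zsi
Hunk 2: at line 3 remove [pmdw,lbrj,hjj] add [zxeo] -> 7 lines: wixg byo ideqk zxeo mjrm lqlh zsi
Hunk 3: at line 1 remove [ideqk,zxeo,mjrm] add [cif] -> 5 lines: wixg byo cif lqlh zsi
Hunk 4: at line 3 remove [lqlh] add [aesk,nsawg] -> 6 lines: wixg byo cif aesk nsawg zsi
Hunk 5: at line 2 remove [aesk] add [lbn] -> 6 lines: wixg byo cif lbn nsawg zsi
Hunk 6: at line 2 remove [lbn] add [vuov,avtcf] -> 7 lines: wixg byo cif vuov avtcf nsawg zsi
Hunk 7: at line 3 remove [avtcf] add [act,oxgs,wxmy] -> 9 lines: wixg byo cif vuov act oxgs wxmy nsawg zsi
Final line count: 9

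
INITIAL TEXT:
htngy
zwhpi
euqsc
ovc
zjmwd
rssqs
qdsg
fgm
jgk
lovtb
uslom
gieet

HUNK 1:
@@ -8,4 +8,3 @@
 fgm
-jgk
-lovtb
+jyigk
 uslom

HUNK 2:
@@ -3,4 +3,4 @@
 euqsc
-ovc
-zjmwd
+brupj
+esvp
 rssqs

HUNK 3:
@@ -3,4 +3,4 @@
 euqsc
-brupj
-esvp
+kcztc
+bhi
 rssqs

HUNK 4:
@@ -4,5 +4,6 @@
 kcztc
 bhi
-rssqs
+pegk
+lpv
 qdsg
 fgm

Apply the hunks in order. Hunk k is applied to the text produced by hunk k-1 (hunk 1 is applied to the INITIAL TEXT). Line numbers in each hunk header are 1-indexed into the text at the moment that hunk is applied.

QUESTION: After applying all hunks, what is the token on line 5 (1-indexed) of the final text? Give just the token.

Hunk 1: at line 8 remove [jgk,lovtb] add [jyigk] -> 11 lines: htngy zwhpi euqsc ovc zjmwd rssqs qdsg fgm jyigk uslom gieet
Hunk 2: at line 3 remove [ovc,zjmwd] add [brupj,esvp] -> 11 lines: htngy zwhpi euqsc brupj esvp rssqs qdsg fgm jyigk uslom gieet
Hunk 3: at line 3 remove [brupj,esvp] add [kcztc,bhi] -> 11 lines: htngy zwhpi euqsc kcztc bhi rssqs qdsg fgm jyigk uslom gieet
Hunk 4: at line 4 remove [rssqs] add [pegk,lpv] -> 12 lines: htngy zwhpi euqsc kcztc bhi pegk lpv qdsg fgm jyigk uslom gieet
Final line 5: bhi

Answer: bhi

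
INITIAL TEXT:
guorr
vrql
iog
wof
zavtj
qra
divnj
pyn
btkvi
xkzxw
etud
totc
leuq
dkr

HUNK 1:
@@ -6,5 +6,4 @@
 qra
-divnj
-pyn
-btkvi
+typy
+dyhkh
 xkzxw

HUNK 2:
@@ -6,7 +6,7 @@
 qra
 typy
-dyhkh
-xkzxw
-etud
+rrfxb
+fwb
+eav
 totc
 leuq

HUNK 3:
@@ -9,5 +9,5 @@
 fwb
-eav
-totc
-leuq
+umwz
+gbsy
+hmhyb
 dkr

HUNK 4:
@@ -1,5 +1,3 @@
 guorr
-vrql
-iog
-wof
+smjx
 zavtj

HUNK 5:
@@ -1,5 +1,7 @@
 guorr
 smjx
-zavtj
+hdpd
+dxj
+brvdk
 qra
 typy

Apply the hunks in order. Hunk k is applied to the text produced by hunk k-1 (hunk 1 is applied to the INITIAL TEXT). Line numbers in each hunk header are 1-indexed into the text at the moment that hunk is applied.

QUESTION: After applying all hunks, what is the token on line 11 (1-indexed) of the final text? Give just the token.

Answer: gbsy

Derivation:
Hunk 1: at line 6 remove [divnj,pyn,btkvi] add [typy,dyhkh] -> 13 lines: guorr vrql iog wof zavtj qra typy dyhkh xkzxw etud totc leuq dkr
Hunk 2: at line 6 remove [dyhkh,xkzxw,etud] add [rrfxb,fwb,eav] -> 13 lines: guorr vrql iog wof zavtj qra typy rrfxb fwb eav totc leuq dkr
Hunk 3: at line 9 remove [eav,totc,leuq] add [umwz,gbsy,hmhyb] -> 13 lines: guorr vrql iog wof zavtj qra typy rrfxb fwb umwz gbsy hmhyb dkr
Hunk 4: at line 1 remove [vrql,iog,wof] add [smjx] -> 11 lines: guorr smjx zavtj qra typy rrfxb fwb umwz gbsy hmhyb dkr
Hunk 5: at line 1 remove [zavtj] add [hdpd,dxj,brvdk] -> 13 lines: guorr smjx hdpd dxj brvdk qra typy rrfxb fwb umwz gbsy hmhyb dkr
Final line 11: gbsy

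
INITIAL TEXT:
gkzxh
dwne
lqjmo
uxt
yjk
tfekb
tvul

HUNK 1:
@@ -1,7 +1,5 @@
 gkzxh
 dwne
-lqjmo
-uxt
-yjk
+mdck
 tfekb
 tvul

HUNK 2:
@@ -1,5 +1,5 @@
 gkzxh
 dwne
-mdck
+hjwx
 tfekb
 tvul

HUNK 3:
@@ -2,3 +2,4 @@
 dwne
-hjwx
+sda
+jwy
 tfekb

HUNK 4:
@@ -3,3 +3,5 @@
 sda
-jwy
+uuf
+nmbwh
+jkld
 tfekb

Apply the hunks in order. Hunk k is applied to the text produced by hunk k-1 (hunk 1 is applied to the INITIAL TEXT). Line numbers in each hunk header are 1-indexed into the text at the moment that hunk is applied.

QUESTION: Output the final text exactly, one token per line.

Hunk 1: at line 1 remove [lqjmo,uxt,yjk] add [mdck] -> 5 lines: gkzxh dwne mdck tfekb tvul
Hunk 2: at line 1 remove [mdck] add [hjwx] -> 5 lines: gkzxh dwne hjwx tfekb tvul
Hunk 3: at line 2 remove [hjwx] add [sda,jwy] -> 6 lines: gkzxh dwne sda jwy tfekb tvul
Hunk 4: at line 3 remove [jwy] add [uuf,nmbwh,jkld] -> 8 lines: gkzxh dwne sda uuf nmbwh jkld tfekb tvul

Answer: gkzxh
dwne
sda
uuf
nmbwh
jkld
tfekb
tvul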